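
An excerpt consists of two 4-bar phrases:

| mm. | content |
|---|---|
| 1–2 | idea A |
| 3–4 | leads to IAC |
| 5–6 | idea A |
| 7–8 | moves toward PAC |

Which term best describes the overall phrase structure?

parallel period

Phrase 1 ends with an imperfect authentic cadence (weaker) and phrase 2 with a perfect authentic cadence (stronger): antecedent + consequent = a period.
The two phrases open with the same material (A / A), so the period is parallel.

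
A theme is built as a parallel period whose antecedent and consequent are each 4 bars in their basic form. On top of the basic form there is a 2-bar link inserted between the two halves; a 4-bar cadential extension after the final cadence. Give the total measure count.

14 measures

Basic parallel period: 4 + 4 = 8 bars.
8 (basic form) + 2 (link) + 4 (cadential extension) = 14.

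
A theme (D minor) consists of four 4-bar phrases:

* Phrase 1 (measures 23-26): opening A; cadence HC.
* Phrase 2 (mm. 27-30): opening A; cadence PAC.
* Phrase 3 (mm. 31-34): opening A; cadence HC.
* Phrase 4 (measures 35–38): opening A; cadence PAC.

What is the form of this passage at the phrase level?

The cadence pattern HC–PAC–HC–PAC is weak–strong twice, and phrases 3–4 restate phrases 1–2: a period heard twice, not a double period (which would end weakly at phrase 2).

repeated period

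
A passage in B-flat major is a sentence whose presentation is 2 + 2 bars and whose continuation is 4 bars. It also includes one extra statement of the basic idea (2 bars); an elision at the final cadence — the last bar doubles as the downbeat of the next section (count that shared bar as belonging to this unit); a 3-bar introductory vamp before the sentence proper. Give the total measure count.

13 measures

Basic sentence: 2 + 2 + 4 = 8 bars.
8 (basic form) + 2 (extra statement) + 3 (introduction) = 13.
The elision shares a bar with the next section but does not change this unit's count.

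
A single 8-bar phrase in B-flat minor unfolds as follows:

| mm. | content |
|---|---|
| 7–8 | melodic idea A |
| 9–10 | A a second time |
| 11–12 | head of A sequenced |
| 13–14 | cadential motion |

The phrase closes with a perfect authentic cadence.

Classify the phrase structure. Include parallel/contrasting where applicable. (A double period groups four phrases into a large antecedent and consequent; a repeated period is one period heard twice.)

Basic idea (measures 7–8) + its repetition (measures 9–10) form the presentation; fragmentation and cadence (bars 11–14) form the continuation — the 8-bar whole is a sentence.

sentence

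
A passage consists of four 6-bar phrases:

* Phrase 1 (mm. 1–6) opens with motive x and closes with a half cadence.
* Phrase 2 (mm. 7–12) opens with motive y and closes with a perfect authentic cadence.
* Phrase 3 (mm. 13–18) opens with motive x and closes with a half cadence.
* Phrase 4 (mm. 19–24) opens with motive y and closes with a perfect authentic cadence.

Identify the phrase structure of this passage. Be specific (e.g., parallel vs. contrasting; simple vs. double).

repeated period

The cadence pattern HC–PAC–HC–PAC is weak–strong twice, and phrases 3–4 restate phrases 1–2: a period heard twice, not a double period (which would end weakly at phrase 2).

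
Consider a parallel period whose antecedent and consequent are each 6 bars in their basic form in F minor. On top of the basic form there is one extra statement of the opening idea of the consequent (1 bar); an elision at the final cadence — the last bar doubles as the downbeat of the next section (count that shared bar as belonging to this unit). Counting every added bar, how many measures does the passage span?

13 measures

Basic parallel period: 6 + 6 = 12 bars.
12 (basic form) + 1 (extra statement) = 13.
The elision shares a bar with the next section but does not change this unit's count.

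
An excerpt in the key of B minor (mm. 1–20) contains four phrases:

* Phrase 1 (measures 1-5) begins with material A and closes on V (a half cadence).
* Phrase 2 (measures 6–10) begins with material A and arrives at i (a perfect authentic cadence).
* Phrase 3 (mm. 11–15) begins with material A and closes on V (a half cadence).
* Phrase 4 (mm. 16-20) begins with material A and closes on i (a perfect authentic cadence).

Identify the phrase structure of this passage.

repeated period

The cadence pattern HC–PAC–HC–PAC is weak–strong twice, and phrases 3–4 restate phrases 1–2: a period heard twice, not a double period (which would end weakly at phrase 2).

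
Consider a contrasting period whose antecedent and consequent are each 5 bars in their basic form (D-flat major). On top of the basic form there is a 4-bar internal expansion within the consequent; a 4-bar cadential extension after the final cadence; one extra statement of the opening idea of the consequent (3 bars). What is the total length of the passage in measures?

Basic contrasting period: 5 + 5 = 10 bars.
10 (basic form) + 4 (internal expansion) + 4 (cadential extension) + 3 (extra statement) = 21.

21 measures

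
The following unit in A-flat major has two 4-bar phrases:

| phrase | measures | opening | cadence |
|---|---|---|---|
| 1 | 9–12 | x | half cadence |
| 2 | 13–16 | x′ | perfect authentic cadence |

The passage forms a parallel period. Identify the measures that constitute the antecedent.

measures 9–12

The antecedent is the phrase ending with the weaker cadence (half cadence, phrase 1) and the consequent the one ending more conclusively (perfect authentic cadence, phrase 2); the antecedent is measures 9–12.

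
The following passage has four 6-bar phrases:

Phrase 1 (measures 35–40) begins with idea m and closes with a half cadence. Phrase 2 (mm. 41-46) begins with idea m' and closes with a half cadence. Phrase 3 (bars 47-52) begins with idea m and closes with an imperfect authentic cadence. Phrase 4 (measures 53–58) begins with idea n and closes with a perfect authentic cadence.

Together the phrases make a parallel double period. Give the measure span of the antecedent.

measures 35–46

In a double period the first pair of phrases (ending half cadence) is the large antecedent and the second pair (ending perfect authentic cadence) is the large consequent; the antecedent is measures 35–46.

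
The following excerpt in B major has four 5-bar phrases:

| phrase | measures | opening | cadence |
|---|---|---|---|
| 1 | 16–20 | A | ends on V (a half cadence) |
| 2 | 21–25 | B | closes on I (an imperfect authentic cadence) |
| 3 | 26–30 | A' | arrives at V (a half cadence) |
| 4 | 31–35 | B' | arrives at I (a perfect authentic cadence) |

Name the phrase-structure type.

Four phrases in two halves: the first half (measures 16–25) ends with an imperfect authentic cadence, the second (mm. 26-35) with a perfect authentic cadence — a large antecedent–consequent pair, i.e. a double period.
Phrase 3 begins with the same material as phrase 1, making it parallel.

parallel double period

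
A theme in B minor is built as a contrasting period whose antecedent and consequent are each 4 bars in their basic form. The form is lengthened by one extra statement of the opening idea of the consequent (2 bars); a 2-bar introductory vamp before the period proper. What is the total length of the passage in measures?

12 measures

Basic contrasting period: 4 + 4 = 8 bars.
8 (basic form) + 2 (extra statement) + 2 (introduction) = 12.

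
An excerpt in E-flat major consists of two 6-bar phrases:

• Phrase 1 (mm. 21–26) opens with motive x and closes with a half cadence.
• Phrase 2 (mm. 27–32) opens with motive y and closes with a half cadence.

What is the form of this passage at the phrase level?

phrase group

The second phrase closes with a half cadence, which is not stronger than the first phrase's half cadence; without a weak→strong cadential pair there is no antecedent–consequent relationship, so this is a phrase group rather than a period.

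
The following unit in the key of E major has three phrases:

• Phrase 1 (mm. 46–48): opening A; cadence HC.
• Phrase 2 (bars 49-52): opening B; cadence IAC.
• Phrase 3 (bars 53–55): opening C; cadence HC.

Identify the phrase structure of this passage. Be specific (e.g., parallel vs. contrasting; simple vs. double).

The final phrase closes with a half cadence, which is not stronger than the preceding imperfect authentic cadence; the 3 phrases lack an overall antecedent–consequent design and so form a phrase group.

phrase group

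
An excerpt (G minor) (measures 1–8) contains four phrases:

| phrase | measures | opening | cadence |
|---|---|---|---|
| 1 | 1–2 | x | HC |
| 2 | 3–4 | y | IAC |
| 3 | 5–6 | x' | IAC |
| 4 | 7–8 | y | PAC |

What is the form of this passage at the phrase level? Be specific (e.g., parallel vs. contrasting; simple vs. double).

parallel double period

Four phrases in two halves: the first half (bars 1-4) ends with an imperfect authentic cadence, the second (bars 5-8) with a perfect authentic cadence — a large antecedent–consequent pair, i.e. a double period.
Phrase 3 begins with the same material as phrase 1, making it parallel.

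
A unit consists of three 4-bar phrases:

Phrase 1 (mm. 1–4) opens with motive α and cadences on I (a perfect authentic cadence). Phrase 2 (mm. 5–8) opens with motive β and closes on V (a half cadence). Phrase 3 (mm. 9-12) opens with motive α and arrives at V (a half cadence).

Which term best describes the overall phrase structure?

The final phrase closes with a half cadence, which is not stronger than the preceding half cadence; the 3 phrases lack an overall antecedent–consequent design and so form a phrase group.

phrase group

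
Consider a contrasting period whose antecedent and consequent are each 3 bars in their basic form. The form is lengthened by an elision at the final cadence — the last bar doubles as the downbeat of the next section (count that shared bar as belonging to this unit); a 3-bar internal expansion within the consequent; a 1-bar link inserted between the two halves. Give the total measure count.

10 measures

Basic contrasting period: 3 + 3 = 6 bars.
6 (basic form) + 3 (internal expansion) + 1 (link) = 10.
The elision shares a bar with the next section but does not change this unit's count.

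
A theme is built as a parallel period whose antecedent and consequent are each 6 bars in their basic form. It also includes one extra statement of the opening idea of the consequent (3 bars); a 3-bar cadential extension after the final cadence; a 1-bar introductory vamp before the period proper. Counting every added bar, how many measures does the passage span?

19 measures

Basic parallel period: 6 + 6 = 12 bars.
12 (basic form) + 3 (extra statement) + 3 (cadential extension) + 1 (introduction) = 19.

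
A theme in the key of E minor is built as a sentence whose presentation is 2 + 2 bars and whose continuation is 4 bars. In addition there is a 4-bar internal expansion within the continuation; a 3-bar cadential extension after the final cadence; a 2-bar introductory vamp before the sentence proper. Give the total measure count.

17 measures

Basic sentence: 2 + 2 + 4 = 8 bars.
8 (basic form) + 4 (internal expansion) + 3 (cadential extension) + 2 (introduction) = 17.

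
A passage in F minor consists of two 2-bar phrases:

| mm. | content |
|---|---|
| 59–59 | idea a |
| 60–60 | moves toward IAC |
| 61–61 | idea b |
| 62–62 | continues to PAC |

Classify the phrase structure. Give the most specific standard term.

Phrase 1 ends with an imperfect authentic cadence (weaker) and phrase 2 with a perfect authentic cadence (stronger): antecedent + consequent = a period.
The two phrases open with different material (a / b), so the period is contrasting.

contrasting period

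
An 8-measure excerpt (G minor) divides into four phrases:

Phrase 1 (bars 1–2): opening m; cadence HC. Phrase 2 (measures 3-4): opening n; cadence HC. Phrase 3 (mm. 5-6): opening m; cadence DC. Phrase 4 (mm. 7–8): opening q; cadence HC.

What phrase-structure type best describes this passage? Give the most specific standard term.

Phrase 4 ends with a half cadence, no stronger than phrase 2's half cadence, so the four phrases do not form a double period; nor do phrases 3–4 duplicate 1–2, so it is not a repeated period. With no phrase reaching a conclusive cadence, the passage is a phrase group.

phrase group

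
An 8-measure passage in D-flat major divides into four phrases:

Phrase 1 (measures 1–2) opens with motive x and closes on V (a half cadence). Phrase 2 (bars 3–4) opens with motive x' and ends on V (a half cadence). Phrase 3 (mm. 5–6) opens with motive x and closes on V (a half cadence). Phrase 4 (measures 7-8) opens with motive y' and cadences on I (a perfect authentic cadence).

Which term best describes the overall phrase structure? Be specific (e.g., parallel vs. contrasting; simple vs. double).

parallel double period

Four phrases in two halves: the first half (measures 1–4) ends with a half cadence, the second (mm. 5–8) with a perfect authentic cadence — a large antecedent–consequent pair, i.e. a double period.
Phrase 3 begins with the same material as phrase 1, making it parallel.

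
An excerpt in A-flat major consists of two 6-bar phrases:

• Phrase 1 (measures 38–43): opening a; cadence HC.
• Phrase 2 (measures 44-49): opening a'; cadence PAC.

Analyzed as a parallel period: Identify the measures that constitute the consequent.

measures 44–49

The antecedent is the phrase ending with the weaker cadence (half cadence, phrase 1) and the consequent the one ending more conclusively (perfect authentic cadence, phrase 2); the consequent is mm. 44-49.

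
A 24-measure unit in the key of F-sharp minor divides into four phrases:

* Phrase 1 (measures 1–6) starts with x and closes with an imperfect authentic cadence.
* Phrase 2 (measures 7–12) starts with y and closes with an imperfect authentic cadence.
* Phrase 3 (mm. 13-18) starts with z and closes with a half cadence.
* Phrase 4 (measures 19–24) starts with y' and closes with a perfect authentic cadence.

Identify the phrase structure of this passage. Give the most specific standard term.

Four phrases in two halves: the first half (mm. 1–12) ends with an imperfect authentic cadence, the second (bars 13–24) with a perfect authentic cadence — a large antecedent–consequent pair, i.e. a double period.
Phrase 3 begins with different material from phrase 1, making it contrasting.

contrasting double period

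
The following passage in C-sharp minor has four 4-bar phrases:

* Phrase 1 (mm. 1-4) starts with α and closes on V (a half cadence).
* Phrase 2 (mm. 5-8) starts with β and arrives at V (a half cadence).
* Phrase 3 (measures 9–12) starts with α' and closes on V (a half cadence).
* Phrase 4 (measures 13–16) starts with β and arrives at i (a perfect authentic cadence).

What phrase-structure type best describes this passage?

parallel double period

Four phrases in two halves: the first half (measures 1–8) ends with a half cadence, the second (mm. 9–16) with a perfect authentic cadence — a large antecedent–consequent pair, i.e. a double period.
Phrase 3 begins with the same material as phrase 1, making it parallel.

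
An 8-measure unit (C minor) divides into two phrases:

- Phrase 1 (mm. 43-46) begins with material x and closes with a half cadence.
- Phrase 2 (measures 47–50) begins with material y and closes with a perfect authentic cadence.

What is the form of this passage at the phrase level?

Phrase 1 ends with a half cadence (weaker) and phrase 2 with a perfect authentic cadence (stronger): antecedent + consequent = a period.
The two phrases open with different material (x / y), so the period is contrasting.

contrasting period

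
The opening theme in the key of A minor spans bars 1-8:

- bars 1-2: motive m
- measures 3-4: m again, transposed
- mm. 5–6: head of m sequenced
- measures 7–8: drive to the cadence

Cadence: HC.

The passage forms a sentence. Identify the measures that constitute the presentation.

measures 1–4

The presentation of a sentence is the basic idea (measures 1-2) plus its repetition (bars 3-4); the presentation is therefore mm. 1–4.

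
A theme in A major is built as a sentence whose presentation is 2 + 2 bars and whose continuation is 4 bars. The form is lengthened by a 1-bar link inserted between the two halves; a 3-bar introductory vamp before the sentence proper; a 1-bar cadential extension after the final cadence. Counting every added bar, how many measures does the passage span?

13 measures

Basic sentence: 2 + 2 + 4 = 8 bars.
8 (basic form) + 1 (link) + 3 (introduction) + 1 (cadential extension) = 13.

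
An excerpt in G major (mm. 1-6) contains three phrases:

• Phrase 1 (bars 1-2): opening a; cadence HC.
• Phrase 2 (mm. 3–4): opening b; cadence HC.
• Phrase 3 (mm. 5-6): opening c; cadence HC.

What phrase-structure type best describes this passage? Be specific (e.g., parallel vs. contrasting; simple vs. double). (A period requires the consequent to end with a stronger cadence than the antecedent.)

The final phrase closes with a half cadence, which is not stronger than the preceding half cadence; the 3 phrases lack an overall antecedent–consequent design and so form a phrase group.

phrase group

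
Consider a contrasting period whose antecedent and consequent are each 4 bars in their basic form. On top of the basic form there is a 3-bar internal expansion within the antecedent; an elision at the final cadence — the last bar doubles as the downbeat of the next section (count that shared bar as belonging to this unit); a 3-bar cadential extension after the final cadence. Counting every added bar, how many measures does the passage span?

Basic contrasting period: 4 + 4 = 8 bars.
8 (basic form) + 3 (internal expansion) + 3 (cadential extension) = 14.
The elision shares a bar with the next section but does not change this unit's count.

14 measures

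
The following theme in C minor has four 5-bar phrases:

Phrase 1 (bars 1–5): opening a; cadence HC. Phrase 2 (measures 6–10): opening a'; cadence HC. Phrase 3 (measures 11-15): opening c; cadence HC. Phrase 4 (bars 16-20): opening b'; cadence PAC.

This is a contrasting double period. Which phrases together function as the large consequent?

In a double period the first pair of phrases (ending half cadence) is the large antecedent and the second pair (ending perfect authentic cadence) is the large consequent; the consequent is phrases 3 and 4.

phrases 3 and 4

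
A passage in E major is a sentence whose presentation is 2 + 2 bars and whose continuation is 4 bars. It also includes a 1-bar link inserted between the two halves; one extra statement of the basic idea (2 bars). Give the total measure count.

11 measures

Basic sentence: 2 + 2 + 4 = 8 bars.
8 (basic form) + 1 (link) + 2 (extra statement) = 11.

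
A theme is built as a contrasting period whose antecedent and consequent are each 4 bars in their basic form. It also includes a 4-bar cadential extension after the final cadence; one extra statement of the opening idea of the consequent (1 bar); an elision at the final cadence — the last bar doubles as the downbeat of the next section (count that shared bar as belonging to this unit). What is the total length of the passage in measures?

13 measures

Basic contrasting period: 4 + 4 = 8 bars.
8 (basic form) + 4 (cadential extension) + 1 (extra statement) = 13.
The elision shares a bar with the next section but does not change this unit's count.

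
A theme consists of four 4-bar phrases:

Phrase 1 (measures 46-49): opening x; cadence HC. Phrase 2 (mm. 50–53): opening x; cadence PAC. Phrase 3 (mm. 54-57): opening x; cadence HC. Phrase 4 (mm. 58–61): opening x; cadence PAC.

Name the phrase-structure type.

repeated period

The cadence pattern HC–PAC–HC–PAC is weak–strong twice, and phrases 3–4 restate phrases 1–2: a period heard twice, not a double period (which would end weakly at phrase 2).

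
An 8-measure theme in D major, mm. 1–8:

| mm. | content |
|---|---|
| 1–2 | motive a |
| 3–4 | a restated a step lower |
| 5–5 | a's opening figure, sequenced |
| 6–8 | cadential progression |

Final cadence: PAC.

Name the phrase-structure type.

sentence

Basic idea (bars 1-2) + its repetition (mm. 3–4) form the presentation; fragmentation and cadence (measures 5–8) form the continuation — the 8-bar whole is a sentence.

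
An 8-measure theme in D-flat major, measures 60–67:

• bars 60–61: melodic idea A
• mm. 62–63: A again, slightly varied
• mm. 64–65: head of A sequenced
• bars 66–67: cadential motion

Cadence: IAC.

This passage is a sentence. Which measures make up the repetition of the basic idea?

measures 62–63

The presentation of a sentence is the basic idea (mm. 60–61) plus its repetition (mm. 62–63); the repetition of the basic idea is therefore mm. 62–63.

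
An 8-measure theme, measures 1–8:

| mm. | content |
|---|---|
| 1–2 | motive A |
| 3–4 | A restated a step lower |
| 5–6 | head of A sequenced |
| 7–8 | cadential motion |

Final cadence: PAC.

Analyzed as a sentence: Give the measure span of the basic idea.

measures 1–2

The presentation of a sentence is the basic idea (mm. 1–2) plus its repetition (bars 3–4); the basic idea is therefore mm. 1–2.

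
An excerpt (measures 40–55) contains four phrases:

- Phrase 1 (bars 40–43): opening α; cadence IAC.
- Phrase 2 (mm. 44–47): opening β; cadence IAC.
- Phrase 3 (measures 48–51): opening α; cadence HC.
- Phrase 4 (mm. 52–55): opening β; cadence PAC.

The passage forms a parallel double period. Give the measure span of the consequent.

In a double period the first pair of phrases (ending imperfect authentic cadence) is the large antecedent and the second pair (ending perfect authentic cadence) is the large consequent; the consequent is measures 48–55.

measures 48–55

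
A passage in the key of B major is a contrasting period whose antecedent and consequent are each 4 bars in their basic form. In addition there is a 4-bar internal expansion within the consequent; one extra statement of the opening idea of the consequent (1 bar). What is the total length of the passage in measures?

13 measures

Basic contrasting period: 4 + 4 = 8 bars.
8 (basic form) + 4 (internal expansion) + 1 (extra statement) = 13.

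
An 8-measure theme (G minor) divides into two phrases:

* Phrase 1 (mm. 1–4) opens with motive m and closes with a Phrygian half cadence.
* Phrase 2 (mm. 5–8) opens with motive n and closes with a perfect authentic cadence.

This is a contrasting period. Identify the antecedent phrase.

phrase 1

The phrase ending with the weaker cadence (Phrygian half cadence) is the antecedent; the one ending more conclusively (perfect authentic cadence) is the consequent. The antecedent is phrase 1.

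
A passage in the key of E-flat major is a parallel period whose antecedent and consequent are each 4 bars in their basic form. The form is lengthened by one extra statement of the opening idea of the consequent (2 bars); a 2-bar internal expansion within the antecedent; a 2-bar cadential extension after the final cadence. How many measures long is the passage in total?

14 measures

Basic parallel period: 4 + 4 = 8 bars.
8 (basic form) + 2 (extra statement) + 2 (internal expansion) + 2 (cadential extension) = 14.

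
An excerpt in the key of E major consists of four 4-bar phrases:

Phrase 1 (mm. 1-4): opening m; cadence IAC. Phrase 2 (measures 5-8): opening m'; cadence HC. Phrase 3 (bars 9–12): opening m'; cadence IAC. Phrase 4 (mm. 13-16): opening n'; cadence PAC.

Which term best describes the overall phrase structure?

Four phrases in two halves: the first half (mm. 1–8) ends with a half cadence, the second (bars 9–16) with a perfect authentic cadence — a large antecedent–consequent pair, i.e. a double period.
Phrase 3 begins with the same material as phrase 1, making it parallel.

parallel double period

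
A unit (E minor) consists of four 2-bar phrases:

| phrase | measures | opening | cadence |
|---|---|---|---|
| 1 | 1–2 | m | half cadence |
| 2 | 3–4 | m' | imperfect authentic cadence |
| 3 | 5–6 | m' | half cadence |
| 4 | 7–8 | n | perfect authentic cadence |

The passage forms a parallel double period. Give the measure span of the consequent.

In a double period the four phrases pair into a large antecedent (phrases 1–2, ending imperfect authentic cadence) and a large consequent (phrases 3–4, ending perfect authentic cadence). The consequent spans mm. 5–8.

measures 5–8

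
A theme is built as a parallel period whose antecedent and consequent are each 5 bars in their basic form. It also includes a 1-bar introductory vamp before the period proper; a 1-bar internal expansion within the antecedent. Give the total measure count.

Basic parallel period: 5 + 5 = 10 bars.
10 (basic form) + 1 (introduction) + 1 (internal expansion) = 12.

12 measures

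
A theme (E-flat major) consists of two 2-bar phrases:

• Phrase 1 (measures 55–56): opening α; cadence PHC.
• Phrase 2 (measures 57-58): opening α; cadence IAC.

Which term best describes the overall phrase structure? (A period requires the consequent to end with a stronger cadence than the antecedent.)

Phrase 1 ends with a Phrygian half cadence (weaker) and phrase 2 with an imperfect authentic cadence (stronger): antecedent + consequent = a period.
The two phrases open with the same material (α / α), so the period is parallel.

parallel period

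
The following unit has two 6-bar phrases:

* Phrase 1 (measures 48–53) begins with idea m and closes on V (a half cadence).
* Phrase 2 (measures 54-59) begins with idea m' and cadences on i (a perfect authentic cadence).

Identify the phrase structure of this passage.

parallel period

Phrase 1 ends with a half cadence (weaker) and phrase 2 with a perfect authentic cadence (stronger): antecedent + consequent = a period.
The two phrases open with the same material (m / m'), so the period is parallel.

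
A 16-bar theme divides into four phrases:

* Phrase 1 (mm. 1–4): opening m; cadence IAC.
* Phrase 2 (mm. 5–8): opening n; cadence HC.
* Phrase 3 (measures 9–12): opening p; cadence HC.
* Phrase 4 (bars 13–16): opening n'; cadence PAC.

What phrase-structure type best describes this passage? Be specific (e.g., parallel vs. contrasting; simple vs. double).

contrasting double period

Four phrases in two halves: the first half (bars 1-8) ends with a half cadence, the second (mm. 9-16) with a perfect authentic cadence — a large antecedent–consequent pair, i.e. a double period.
Phrase 3 begins with different material from phrase 1, making it contrasting.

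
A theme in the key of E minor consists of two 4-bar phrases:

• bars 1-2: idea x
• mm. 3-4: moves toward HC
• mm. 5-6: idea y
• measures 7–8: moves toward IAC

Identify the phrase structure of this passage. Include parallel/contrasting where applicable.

contrasting period

Phrase 1 ends with a half cadence (weaker) and phrase 2 with an imperfect authentic cadence (stronger): antecedent + consequent = a period.
The two phrases open with different material (x / y), so the period is contrasting.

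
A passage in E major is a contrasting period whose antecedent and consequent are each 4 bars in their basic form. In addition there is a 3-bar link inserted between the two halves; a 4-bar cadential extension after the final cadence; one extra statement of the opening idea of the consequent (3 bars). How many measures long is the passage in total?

18 measures

Basic contrasting period: 4 + 4 = 8 bars.
8 (basic form) + 3 (link) + 4 (cadential extension) + 3 (extra statement) = 18.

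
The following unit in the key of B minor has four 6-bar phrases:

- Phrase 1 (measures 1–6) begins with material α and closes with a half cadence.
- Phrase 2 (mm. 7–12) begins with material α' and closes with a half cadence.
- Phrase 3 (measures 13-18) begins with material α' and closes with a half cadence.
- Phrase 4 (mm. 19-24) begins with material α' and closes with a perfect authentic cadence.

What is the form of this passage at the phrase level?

Four phrases in two halves: the first half (measures 1–12) ends with a half cadence, the second (bars 13–24) with a perfect authentic cadence — a large antecedent–consequent pair, i.e. a double period.
Phrase 3 begins with the same material as phrase 1, making it parallel.

parallel double period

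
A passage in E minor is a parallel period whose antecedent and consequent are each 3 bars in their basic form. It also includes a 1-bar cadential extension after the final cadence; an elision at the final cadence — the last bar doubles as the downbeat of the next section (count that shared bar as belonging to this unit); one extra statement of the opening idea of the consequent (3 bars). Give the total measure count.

10 measures

Basic parallel period: 3 + 3 = 6 bars.
6 (basic form) + 1 (cadential extension) + 3 (extra statement) = 10.
The elision shares a bar with the next section but does not change this unit's count.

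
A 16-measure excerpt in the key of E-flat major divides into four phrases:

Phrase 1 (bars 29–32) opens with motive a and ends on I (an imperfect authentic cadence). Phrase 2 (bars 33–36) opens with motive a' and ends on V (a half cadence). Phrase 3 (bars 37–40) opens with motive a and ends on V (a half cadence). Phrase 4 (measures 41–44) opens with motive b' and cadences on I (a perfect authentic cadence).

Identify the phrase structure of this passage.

parallel double period

Four phrases in two halves: the first half (mm. 29–36) ends with a half cadence, the second (mm. 37–44) with a perfect authentic cadence — a large antecedent–consequent pair, i.e. a double period.
Phrase 3 begins with the same material as phrase 1, making it parallel.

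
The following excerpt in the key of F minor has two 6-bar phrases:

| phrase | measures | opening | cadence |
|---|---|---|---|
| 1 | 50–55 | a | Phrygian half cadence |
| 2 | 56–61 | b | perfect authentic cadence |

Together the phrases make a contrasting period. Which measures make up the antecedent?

measures 50–55

The phrase ending with the weaker cadence (Phrygian half cadence) is the antecedent; the one ending more conclusively (perfect authentic cadence) is the consequent. The antecedent is measures 50–55.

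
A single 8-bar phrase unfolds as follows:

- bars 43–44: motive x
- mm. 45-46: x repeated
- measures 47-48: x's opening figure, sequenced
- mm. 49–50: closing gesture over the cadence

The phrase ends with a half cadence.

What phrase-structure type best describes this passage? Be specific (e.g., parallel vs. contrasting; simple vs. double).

Basic idea (bars 43–44) + its repetition (mm. 45-46) form the presentation; fragmentation and cadence (bars 47-50) form the continuation — the 8-bar whole is a sentence.

sentence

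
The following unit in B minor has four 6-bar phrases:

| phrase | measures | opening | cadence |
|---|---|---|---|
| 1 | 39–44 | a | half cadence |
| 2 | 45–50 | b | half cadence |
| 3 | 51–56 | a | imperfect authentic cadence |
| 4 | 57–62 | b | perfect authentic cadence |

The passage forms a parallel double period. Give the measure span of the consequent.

measures 51–62

In a double period the first pair of phrases (ending half cadence) is the large antecedent and the second pair (ending perfect authentic cadence) is the large consequent; the consequent is measures 51–62.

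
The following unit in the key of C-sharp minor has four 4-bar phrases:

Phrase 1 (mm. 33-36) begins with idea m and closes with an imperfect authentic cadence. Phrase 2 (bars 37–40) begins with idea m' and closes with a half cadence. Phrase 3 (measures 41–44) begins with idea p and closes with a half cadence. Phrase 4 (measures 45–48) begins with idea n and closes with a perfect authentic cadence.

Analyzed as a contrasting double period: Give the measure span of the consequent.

In a double period the four phrases pair into a large antecedent (phrases 1–2, ending half cadence) and a large consequent (phrases 3–4, ending perfect authentic cadence). The consequent spans bars 41–48.

measures 41–48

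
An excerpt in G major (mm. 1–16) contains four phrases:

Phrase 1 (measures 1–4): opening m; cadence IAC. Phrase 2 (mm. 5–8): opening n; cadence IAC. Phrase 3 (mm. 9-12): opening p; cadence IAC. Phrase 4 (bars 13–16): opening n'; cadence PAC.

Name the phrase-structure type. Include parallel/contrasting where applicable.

contrasting double period

Four phrases in two halves: the first half (measures 1-8) ends with an imperfect authentic cadence, the second (bars 9–16) with a perfect authentic cadence — a large antecedent–consequent pair, i.e. a double period.
Phrase 3 begins with different material from phrase 1, making it contrasting.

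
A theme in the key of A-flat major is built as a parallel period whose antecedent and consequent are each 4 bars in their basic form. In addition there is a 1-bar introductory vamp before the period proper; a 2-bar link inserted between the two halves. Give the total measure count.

Basic parallel period: 4 + 4 = 8 bars.
8 (basic form) + 1 (introduction) + 2 (link) = 11.

11 measures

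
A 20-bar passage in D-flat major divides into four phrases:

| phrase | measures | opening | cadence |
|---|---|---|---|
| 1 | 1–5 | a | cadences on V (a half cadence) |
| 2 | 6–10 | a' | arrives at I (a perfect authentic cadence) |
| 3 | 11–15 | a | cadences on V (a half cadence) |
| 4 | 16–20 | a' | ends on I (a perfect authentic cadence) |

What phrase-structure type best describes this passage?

repeated period

The cadence pattern HC–PAC–HC–PAC is weak–strong twice, and phrases 3–4 restate phrases 1–2: a period heard twice, not a double period (which would end weakly at phrase 2).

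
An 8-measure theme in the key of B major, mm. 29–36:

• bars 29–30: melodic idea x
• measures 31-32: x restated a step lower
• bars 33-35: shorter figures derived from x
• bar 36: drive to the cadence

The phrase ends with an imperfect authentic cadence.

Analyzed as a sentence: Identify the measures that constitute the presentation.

The presentation of a sentence is the basic idea (mm. 29-30) plus its repetition (mm. 31–32); the presentation is therefore mm. 29-32.

measures 29–32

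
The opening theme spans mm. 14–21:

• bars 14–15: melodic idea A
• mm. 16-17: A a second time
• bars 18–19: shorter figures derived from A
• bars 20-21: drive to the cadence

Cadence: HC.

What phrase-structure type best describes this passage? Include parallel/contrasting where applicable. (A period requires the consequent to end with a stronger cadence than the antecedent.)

Basic idea (bars 14-15) + its repetition (measures 16-17) form the presentation; fragmentation and cadence (mm. 18–21) form the continuation — the 8-bar whole is a sentence.

sentence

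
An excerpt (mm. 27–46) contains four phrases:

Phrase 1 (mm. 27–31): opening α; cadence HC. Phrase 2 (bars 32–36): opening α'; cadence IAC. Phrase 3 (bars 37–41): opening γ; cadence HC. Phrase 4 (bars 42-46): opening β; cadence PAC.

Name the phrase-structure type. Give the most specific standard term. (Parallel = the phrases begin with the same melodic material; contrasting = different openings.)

Four phrases in two halves: the first half (measures 27-36) ends with an imperfect authentic cadence, the second (measures 37–46) with a perfect authentic cadence — a large antecedent–consequent pair, i.e. a double period.
Phrase 3 begins with different material from phrase 1, making it contrasting.

contrasting double period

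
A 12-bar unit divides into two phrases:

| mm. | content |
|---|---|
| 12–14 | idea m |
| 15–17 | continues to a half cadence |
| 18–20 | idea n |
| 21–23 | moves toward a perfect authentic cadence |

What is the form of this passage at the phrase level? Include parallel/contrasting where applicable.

Phrase 1 ends with a half cadence (weaker) and phrase 2 with a perfect authentic cadence (stronger): antecedent + consequent = a period.
The two phrases open with different material (m / n), so the period is contrasting.

contrasting period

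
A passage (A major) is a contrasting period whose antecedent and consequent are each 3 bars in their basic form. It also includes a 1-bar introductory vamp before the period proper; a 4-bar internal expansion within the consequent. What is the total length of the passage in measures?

11 measures

Basic contrasting period: 3 + 3 = 6 bars.
6 (basic form) + 1 (introduction) + 4 (internal expansion) = 11.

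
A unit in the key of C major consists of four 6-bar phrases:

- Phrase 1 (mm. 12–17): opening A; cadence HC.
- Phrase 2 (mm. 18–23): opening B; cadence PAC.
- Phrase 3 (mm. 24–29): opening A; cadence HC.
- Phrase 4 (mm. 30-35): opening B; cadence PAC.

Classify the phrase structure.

The cadence pattern HC–PAC–HC–PAC is weak–strong twice, and phrases 3–4 restate phrases 1–2: a period heard twice, not a double period (which would end weakly at phrase 2).

repeated period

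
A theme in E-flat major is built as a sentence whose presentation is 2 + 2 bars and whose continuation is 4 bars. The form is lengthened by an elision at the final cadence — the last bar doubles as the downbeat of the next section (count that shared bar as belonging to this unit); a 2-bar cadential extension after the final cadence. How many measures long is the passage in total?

10 measures

Basic sentence: 2 + 2 + 4 = 8 bars.
8 (basic form) + 2 (cadential extension) = 10.
The elision shares a bar with the next section but does not change this unit's count.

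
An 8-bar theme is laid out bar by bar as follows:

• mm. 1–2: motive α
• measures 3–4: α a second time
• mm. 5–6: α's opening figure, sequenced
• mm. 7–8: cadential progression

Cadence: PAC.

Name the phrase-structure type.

sentence

Basic idea (bars 1-2) + its repetition (mm. 3-4) form the presentation; fragmentation and cadence (measures 5–8) form the continuation — the 8-bar whole is a sentence.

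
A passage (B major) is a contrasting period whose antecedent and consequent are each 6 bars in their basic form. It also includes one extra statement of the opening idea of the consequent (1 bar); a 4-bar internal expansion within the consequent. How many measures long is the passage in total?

Basic contrasting period: 6 + 6 = 12 bars.
12 (basic form) + 1 (extra statement) + 4 (internal expansion) = 17.

17 measures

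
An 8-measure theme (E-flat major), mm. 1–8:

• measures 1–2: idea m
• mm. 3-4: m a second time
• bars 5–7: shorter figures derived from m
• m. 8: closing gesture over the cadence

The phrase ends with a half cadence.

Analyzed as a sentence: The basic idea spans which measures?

measures 1–2

The presentation of a sentence is the basic idea (bars 1–2) plus its repetition (mm. 3–4); the basic idea is therefore mm. 1–2.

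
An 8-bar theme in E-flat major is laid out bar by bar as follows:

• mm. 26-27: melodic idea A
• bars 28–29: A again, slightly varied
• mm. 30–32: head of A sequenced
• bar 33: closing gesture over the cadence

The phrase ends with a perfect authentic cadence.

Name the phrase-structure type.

sentence

Basic idea (measures 26-27) + its repetition (mm. 28–29) form the presentation; fragmentation and cadence (mm. 30-33) form the continuation — the 8-bar whole is a sentence.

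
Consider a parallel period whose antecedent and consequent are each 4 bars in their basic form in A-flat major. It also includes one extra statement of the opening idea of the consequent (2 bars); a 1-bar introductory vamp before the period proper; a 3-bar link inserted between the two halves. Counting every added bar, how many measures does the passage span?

14 measures

Basic parallel period: 4 + 4 = 8 bars.
8 (basic form) + 2 (extra statement) + 1 (introduction) + 3 (link) = 14.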